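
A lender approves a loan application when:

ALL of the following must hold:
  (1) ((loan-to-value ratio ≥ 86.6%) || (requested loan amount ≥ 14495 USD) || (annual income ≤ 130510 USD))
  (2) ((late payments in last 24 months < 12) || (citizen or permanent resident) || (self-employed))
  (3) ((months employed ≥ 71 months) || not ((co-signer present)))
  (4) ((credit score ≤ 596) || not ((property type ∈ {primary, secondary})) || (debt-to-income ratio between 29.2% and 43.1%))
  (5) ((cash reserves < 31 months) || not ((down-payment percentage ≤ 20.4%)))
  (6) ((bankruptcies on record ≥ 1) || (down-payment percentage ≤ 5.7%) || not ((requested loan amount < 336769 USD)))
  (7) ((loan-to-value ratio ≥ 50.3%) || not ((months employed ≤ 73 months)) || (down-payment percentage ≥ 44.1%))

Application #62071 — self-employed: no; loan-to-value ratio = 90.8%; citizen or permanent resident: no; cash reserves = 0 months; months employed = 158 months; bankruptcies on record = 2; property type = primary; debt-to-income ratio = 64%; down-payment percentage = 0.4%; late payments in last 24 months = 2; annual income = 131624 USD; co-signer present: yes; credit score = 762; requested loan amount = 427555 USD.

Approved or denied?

Atomic conditions:
  loan-to-value ratio ≥ 86.6%: 90.8 ≥ 86.6 is true
  requested loan amount ≥ 14495 USD: 427555 ≥ 14495 is true
  annual income ≤ 130510 USD: 131624 ≤ 130510 is false
  late payments in last 24 months < 12: 2 < 12 is true
  citizen or permanent resident: no → false
  self-employed: no → false
  months employed ≥ 71 months: 158 ≥ 71 is true
  co-signer present: yes → true
  credit score ≤ 596: 762 ≤ 596 is false
  property type ∈ {primary, secondary}: primary is in the set → true
  debt-to-income ratio between 29.2% and 43.1%: 64 in [29.2, 43.1] is false
  cash reserves < 31 months: 0 < 31 is true
  down-payment percentage ≤ 20.4%: 0.4 ≤ 20.4 is true
  bankruptcies on record ≥ 1: 2 ≥ 1 is true
  down-payment percentage ≤ 5.7%: 0.4 ≤ 5.7 is true
  requested loan amount < 336769 USD: 427555 < 336769 is false
  loan-to-value ratio ≥ 50.3%: 90.8 ≥ 50.3 is true
  months employed ≤ 73 months: 158 ≤ 73 is false
  down-payment percentage ≥ 44.1%: 0.4 ≥ 44.1 is false
Combine:
[1] true OR true OR false = true
[2] true OR false OR false = true
[3.2] NOT true = false
[3] true OR false = true
[4.2] NOT true = false
[4] false OR false OR false = false
[5.2] NOT true = false
[5] true OR false = true
[6.3] NOT false = true
[6] true OR true OR true = true
[7.2] NOT false = true
[7] true OR true OR false = true
[root] true AND true AND true AND false AND true AND true AND true = false
Overall: false → denied

Denied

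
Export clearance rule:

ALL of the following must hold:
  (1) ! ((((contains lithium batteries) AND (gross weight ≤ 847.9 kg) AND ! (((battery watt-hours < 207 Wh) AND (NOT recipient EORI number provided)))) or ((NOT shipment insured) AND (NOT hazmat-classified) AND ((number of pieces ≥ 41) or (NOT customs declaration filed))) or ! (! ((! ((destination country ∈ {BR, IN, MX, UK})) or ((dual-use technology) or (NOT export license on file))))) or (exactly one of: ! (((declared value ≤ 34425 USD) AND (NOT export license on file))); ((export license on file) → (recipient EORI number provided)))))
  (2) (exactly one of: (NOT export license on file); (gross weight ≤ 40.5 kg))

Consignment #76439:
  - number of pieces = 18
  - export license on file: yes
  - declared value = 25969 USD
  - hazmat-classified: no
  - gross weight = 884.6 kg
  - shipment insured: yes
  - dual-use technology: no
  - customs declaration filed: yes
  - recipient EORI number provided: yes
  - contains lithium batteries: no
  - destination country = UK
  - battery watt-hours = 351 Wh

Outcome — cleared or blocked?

Atomic conditions:
  contains lithium batteries: no → false
  gross weight ≤ 847.9 kg: 884.6 ≤ 847.9 is false
  battery watt-hours < 207 Wh: 351 < 207 is false
  NOT recipient EORI number provided: yes → false
  NOT shipment insured: yes → false
  NOT hazmat-classified: no → true
  number of pieces ≥ 41: 18 ≥ 41 is false
  NOT customs declaration filed: yes → false
  destination country ∈ {BR, IN, MX, UK}: UK is in the set → true
  dual-use technology: no → false
  NOT export license on file: yes → false
  declared value ≤ 34425 USD: 25969 ≤ 34425 is true
  export license on file: yes → true
  recipient EORI number provided: yes → true
  gross weight ≤ 40.5 kg: 884.6 ≤ 40.5 is false
Combine:
[1.1.1.3.1] false AND false = false
[1.1.1.3] NOT false = true
[1.1.1] false AND false AND true = false
[1.1.2.3] false OR false = false
[1.1.2] false AND true AND false = false
[1.1.3.1.1.1] NOT true = false
[1.1.3.1.1.2] false OR false = false
[1.1.3.1.1] false OR false = false
[1.1.3.1] NOT false = true
[1.1.3] NOT true = false
[1.1.4.1.1] true AND false = false
[1.1.4.1] NOT false = true
[1.1.4.2] true → true = true
[1.1.4] exactly-one(true, true) = false
[1.1] false OR false OR false OR false = false
[1] NOT false = true
[2] exactly-one(false, false) = false
[root] true AND false = false
Overall: false → blocked

Blocked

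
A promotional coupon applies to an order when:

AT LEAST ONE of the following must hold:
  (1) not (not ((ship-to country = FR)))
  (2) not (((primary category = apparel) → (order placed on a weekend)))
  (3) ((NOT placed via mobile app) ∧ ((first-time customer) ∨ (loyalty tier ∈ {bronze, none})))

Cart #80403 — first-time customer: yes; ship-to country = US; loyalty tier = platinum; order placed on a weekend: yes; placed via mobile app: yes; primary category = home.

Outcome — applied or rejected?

Rejected

Atomic conditions:
  ship-to country = FR: US == FR is false
  primary category = apparel: home == apparel is false
  order placed on a weekend: yes → true
  NOT placed via mobile app: yes → false
  first-time customer: yes → true
  loyalty tier ∈ {bronze, none}: platinum is not in the set → false
Combine:
[1.1] NOT false = true
[1] NOT true = false
[2.1] false → true (antecedent false ⇒ implication holds) = true
[2] NOT true = false
[3.2] true OR false = true
[3] false AND true = false
[root] false OR false OR false = false
Overall: false → rejected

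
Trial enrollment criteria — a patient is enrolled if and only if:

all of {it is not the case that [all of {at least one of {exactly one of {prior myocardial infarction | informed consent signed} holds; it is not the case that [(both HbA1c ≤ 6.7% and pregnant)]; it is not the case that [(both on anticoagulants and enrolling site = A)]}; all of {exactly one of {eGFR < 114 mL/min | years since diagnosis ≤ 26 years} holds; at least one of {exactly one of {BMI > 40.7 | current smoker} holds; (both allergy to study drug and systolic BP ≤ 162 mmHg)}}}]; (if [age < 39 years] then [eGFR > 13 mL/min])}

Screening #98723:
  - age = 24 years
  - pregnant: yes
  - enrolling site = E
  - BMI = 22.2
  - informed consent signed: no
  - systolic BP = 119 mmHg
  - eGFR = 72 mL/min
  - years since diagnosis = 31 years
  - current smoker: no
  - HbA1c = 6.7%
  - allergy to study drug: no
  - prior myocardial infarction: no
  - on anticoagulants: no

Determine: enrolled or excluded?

Enrolled

Atomic conditions:
  prior myocardial infarction: no → false
  informed consent signed: no → false
  HbA1c ≤ 6.7%: 6.7 ≤ 6.7 is true
  pregnant: yes → true
  on anticoagulants: no → false
  enrolling site = A: E == A is false
  eGFR < 114 mL/min: 72 < 114 is true
  years since diagnosis ≤ 26 years: 31 ≤ 26 is false
  BMI > 40.7: 22.2 > 40.7 is false
  current smoker: no → false
  allergy to study drug: no → false
  systolic BP ≤ 162 mmHg: 119 ≤ 162 is true
  age < 39 years: 24 < 39 is true
  eGFR > 13 mL/min: 72 > 13 is true
Combine:
[1.1.1.1] exactly-one(false, false) = false
[1.1.1.2.1] true AND true = true
[1.1.1.2] NOT true = false
[1.1.1.3.1] false AND false = false
[1.1.1.3] NOT false = true
[1.1.1] false OR false OR true = true
[1.1.2.1] exactly-one(true, false) = true
[1.1.2.2.1] exactly-one(false, false) = false
[1.1.2.2.2] false AND true = false
[1.1.2.2] false OR false = false
[1.1.2] true AND false = false
[1.1] true AND false = false
[1] NOT false = true
[2] true → true = true
[root] true AND true = true
Overall: true → enrolled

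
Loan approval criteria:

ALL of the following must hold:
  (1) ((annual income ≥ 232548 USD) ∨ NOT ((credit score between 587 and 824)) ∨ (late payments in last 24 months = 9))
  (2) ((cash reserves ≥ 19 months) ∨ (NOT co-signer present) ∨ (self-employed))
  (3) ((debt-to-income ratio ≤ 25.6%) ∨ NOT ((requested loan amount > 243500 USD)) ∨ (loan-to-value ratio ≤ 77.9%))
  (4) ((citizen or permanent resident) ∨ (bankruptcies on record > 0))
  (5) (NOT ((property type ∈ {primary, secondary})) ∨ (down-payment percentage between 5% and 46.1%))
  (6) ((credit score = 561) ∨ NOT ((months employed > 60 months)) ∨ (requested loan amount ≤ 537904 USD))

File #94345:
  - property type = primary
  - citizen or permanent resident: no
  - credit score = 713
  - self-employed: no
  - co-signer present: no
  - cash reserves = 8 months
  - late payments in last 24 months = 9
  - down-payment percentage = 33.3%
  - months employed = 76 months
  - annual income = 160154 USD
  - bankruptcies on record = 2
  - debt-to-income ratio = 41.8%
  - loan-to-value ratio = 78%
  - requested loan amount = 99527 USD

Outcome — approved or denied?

Approved

Atomic conditions:
  annual income ≥ 232548 USD: 160154 ≥ 232548 is false
  credit score between 587 and 824: 713 in [587, 824] is true
  late payments in last 24 months = 9: 9 == 9 is true
  cash reserves ≥ 19 months: 8 ≥ 19 is false
  NOT co-signer present: no → true
  self-employed: no → false
  debt-to-income ratio ≤ 25.6%: 41.8 ≤ 25.6 is false
  requested loan amount > 243500 USD: 99527 > 243500 is false
  loan-to-value ratio ≤ 77.9%: 78 ≤ 77.9 is false
  citizen or permanent resident: no → false
  bankruptcies on record > 0: 2 > 0 is true
  property type ∈ {primary, secondary}: primary is in the set → true
  down-payment percentage between 5% and 46.1%: 33.3 in [5, 46.1] is true
  credit score = 561: 713 == 561 is false
  months employed > 60 months: 76 > 60 is true
  requested loan amount ≤ 537904 USD: 99527 ≤ 537904 is true
Combine:
[1.2] NOT true = false
[1] false OR false OR true = true
[2] false OR true OR false = true
[3.2] NOT false = true
[3] false OR true OR false = true
[4] false OR true = true
[5.1] NOT true = false
[5] false OR true = true
[6.2] NOT true = false
[6] false OR false OR true = true
[root] true AND true AND true AND true AND true AND true = true
Overall: true → approved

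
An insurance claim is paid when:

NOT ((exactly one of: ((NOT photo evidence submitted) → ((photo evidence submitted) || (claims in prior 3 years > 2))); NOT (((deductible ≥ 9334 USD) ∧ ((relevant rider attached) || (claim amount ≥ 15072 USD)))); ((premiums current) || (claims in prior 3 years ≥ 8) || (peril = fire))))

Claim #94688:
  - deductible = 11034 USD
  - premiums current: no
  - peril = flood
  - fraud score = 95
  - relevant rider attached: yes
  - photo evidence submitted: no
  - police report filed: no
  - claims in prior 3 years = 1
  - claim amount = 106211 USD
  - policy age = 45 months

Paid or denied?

Paid

Atomic conditions:
  NOT photo evidence submitted: no → true
  photo evidence submitted: no → false
  claims in prior 3 years > 2: 1 > 2 is false
  deductible ≥ 9334 USD: 11034 ≥ 9334 is true
  relevant rider attached: yes → true
  claim amount ≥ 15072 USD: 106211 ≥ 15072 is true
  premiums current: no → false
  claims in prior 3 years ≥ 8: 1 ≥ 8 is false
  peril = fire: flood == fire is false
Combine:
[1.1.2] false OR false = false
[1.1] true → false = false
[1.2.1.2] true OR true = true
[1.2.1] true AND true = true
[1.2] NOT true = false
[1.3] false OR false OR false = false
[1] exactly-one(false, false, false) = false
[root] NOT false = true
Overall: true → paid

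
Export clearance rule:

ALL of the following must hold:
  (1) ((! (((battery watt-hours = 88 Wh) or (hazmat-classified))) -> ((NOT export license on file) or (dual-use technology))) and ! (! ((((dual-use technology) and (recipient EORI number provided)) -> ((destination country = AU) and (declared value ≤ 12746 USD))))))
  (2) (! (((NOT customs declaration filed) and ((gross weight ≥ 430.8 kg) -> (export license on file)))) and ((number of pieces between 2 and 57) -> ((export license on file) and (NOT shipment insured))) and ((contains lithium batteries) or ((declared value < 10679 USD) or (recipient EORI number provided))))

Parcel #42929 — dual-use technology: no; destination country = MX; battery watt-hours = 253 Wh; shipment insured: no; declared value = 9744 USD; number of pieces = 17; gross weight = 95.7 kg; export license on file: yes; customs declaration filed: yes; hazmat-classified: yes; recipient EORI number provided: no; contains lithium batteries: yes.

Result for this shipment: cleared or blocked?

Atomic conditions:
  battery watt-hours = 88 Wh: 253 == 88 is false
  hazmat-classified: yes → true
  NOT export license on file: yes → false
  dual-use technology: no → false
  recipient EORI number provided: no → false
  destination country = AU: MX == AU is false
  declared value ≤ 12746 USD: 9744 ≤ 12746 is true
  NOT customs declaration filed: yes → false
  gross weight ≥ 430.8 kg: 95.7 ≥ 430.8 is false
  export license on file: yes → true
  number of pieces between 2 and 57: 17 in [2, 57] is true
  NOT shipment insured: no → true
  contains lithium batteries: yes → true
  declared value < 10679 USD: 9744 < 10679 is true
Combine:
[1.1.1.1] false OR true = true
[1.1.1] NOT true = false
[1.1.2] false OR false = false
[1.1] false → false (antecedent false ⇒ implication holds) = true
[1.2.1.1.1] false AND false = false
[1.2.1.1.2] false AND true = false
[1.2.1.1] false → false (antecedent false ⇒ implication holds) = true
[1.2.1] NOT true = false
[1.2] NOT false = true
[1] true AND true = true
[2.1.1.2] false → true (antecedent false ⇒ implication holds) = true
[2.1.1] false AND true = false
[2.1] NOT false = true
[2.2.2] true AND true = true
[2.2] true → true = true
[2.3.2] true OR false = true
[2.3] true OR true = true
[2] true AND true AND true = true
[root] true AND true = true
Overall: true → cleared

Cleared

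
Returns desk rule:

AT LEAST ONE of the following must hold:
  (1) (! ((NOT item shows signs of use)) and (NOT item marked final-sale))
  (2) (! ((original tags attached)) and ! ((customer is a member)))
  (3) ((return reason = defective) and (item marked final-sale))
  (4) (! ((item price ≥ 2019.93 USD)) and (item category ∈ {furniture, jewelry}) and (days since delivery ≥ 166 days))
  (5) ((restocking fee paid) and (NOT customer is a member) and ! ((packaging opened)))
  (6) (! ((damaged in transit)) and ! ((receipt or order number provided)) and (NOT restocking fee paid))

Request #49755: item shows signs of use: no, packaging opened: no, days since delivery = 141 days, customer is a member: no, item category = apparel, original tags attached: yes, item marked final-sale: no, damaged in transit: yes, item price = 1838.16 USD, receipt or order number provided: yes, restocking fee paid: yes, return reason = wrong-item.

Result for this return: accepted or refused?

Atomic conditions:
  NOT item shows signs of use: no → true
  NOT item marked final-sale: no → true
  original tags attached: yes → true
  customer is a member: no → false
  return reason = defective: wrong-item == defective is false
  item marked final-sale: no → false
  item price ≥ 2019.93 USD: 1838.16 ≥ 2019.93 is false
  item category ∈ {furniture, jewelry}: apparel is not in the set → false
  days since delivery ≥ 166 days: 141 ≥ 166 is false
  restocking fee paid: yes → true
  NOT customer is a member: no → true
  packaging opened: no → false
  damaged in transit: yes → true
  receipt or order number provided: yes → true
  NOT restocking fee paid: yes → false
Combine:
[1.1] NOT true = false
[1] false AND true = false
[2.1] NOT true = false
[2.2] NOT false = true
[2] false AND true = false
[3] false AND false = false
[4.1] NOT false = true
[4] true AND false AND false = false
[5.3] NOT false = true
[5] true AND true AND true = true
[6.1] NOT true = false
[6.2] NOT true = false
[6] false AND false AND false = false
[root] false OR false OR false OR false OR true OR false = true
Overall: true → accepted

Accepted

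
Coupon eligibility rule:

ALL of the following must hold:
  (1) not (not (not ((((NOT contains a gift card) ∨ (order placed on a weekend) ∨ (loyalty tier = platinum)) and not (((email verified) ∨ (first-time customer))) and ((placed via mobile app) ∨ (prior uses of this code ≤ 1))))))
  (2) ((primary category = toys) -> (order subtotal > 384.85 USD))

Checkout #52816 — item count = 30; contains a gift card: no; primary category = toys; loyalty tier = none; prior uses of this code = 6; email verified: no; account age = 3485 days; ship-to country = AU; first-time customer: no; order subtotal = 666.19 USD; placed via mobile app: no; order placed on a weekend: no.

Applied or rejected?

Applied

Atomic conditions:
  NOT contains a gift card: no → true
  order placed on a weekend: no → false
  loyalty tier = platinum: none == platinum is false
  email verified: no → false
  first-time customer: no → false
  placed via mobile app: no → false
  prior uses of this code ≤ 1: 6 ≤ 1 is false
  primary category = toys: toys == toys is true
  order subtotal > 384.85 USD: 666.19 > 384.85 is true
Combine:
[1.1.1.1.1] true OR false OR false = true
[1.1.1.1.2.1] false OR false = false
[1.1.1.1.2] NOT false = true
[1.1.1.1.3] false OR false = false
[1.1.1.1] true AND true AND false = false
[1.1.1] NOT false = true
[1.1] NOT true = false
[1] NOT false = true
[2] true → true = true
[root] true AND true = true
Overall: true → applied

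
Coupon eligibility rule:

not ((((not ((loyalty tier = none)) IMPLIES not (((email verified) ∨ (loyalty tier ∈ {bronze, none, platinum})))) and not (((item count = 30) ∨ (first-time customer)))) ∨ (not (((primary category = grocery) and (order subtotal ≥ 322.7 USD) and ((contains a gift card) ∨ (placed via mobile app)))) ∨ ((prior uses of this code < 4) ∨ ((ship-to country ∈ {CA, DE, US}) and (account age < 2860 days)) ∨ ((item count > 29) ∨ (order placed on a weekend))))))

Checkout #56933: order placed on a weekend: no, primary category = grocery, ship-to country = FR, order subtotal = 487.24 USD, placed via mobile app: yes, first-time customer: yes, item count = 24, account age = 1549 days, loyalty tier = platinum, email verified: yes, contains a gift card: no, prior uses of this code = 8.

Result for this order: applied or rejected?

Atomic conditions:
  loyalty tier = none: platinum == none is false
  email verified: yes → true
  loyalty tier ∈ {bronze, none, platinum}: platinum is in the set → true
  item count = 30: 24 == 30 is false
  first-time customer: yes → true
  primary category = grocery: grocery == grocery is true
  order subtotal ≥ 322.7 USD: 487.24 ≥ 322.7 is true
  contains a gift card: no → false
  placed via mobile app: yes → true
  prior uses of this code < 4: 8 < 4 is false
  ship-to country ∈ {CA, DE, US}: FR is not in the set → false
  account age < 2860 days: 1549 < 2860 is true
  item count > 29: 24 > 29 is false
  order placed on a weekend: no → false
Combine:
[1.1.1.1] NOT false = true
[1.1.1.2.1] true OR true = true
[1.1.1.2] NOT true = false
[1.1.1] true → false = false
[1.1.2.1] false OR true = true
[1.1.2] NOT true = false
[1.1] false AND false = false
[1.2.1.1.3] false OR true = true
[1.2.1.1] true AND true AND true = true
[1.2.1] NOT true = false
[1.2.2.2] false AND true = false
[1.2.2.3] false OR false = false
[1.2.2] false OR false OR false = false
[1.2] false OR false = false
[1] false OR false = false
[root] NOT false = true
Overall: true → applied

Applied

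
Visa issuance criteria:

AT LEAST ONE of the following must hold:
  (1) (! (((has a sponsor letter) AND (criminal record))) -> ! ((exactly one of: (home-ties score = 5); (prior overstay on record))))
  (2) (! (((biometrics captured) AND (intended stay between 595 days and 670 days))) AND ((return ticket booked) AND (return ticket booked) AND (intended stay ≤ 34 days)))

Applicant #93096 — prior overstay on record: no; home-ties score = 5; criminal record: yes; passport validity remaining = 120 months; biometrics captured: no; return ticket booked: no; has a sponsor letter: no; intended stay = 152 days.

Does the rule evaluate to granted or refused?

Refused

Atomic conditions:
  has a sponsor letter: no → false
  criminal record: yes → true
  home-ties score = 5: 5 == 5 is true
  prior overstay on record: no → false
  biometrics captured: no → false
  intended stay between 595 days and 670 days: 152 in [595, 670] is false
  return ticket booked: no → false
  intended stay ≤ 34 days: 152 ≤ 34 is false
Combine:
[1.1.1] false AND true = false
[1.1] NOT false = true
[1.2.1] exactly-one(true, false) = true
[1.2] NOT true = false
[1] true → false = false
[2.1.1] false AND false = false
[2.1] NOT false = true
[2.2] false AND false AND false = false
[2] true AND false = false
[root] false OR false = false
Overall: false → refused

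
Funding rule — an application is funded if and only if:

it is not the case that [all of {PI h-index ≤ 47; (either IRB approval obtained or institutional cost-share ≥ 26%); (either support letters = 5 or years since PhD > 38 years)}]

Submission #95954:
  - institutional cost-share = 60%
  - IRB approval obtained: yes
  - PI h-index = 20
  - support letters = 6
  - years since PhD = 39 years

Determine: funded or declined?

Declined

Atomic conditions:
  PI h-index ≤ 47: 20 ≤ 47 is true
  IRB approval obtained: yes → true
  institutional cost-share ≥ 26%: 60 ≥ 26 is true
  support letters = 5: 6 == 5 is false
  years since PhD > 38 years: 39 > 38 is true
Combine:
[1.2] true OR true = true
[1.3] false OR true = true
[1] true AND true AND true = true
[root] NOT true = false
Overall: false → declined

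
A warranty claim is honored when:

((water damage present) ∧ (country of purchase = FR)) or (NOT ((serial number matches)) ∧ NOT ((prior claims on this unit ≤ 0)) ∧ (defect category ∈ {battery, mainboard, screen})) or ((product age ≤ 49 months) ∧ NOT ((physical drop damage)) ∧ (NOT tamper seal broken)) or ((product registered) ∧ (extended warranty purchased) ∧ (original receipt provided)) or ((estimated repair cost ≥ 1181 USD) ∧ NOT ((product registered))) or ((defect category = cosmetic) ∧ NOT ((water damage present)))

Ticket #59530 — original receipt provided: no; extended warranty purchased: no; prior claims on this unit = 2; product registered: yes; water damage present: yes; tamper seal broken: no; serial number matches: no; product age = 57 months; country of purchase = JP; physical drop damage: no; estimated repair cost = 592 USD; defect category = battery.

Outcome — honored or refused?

Atomic conditions:
  water damage present: yes → true
  country of purchase = FR: JP == FR is false
  serial number matches: no → false
  prior claims on this unit ≤ 0: 2 ≤ 0 is false
  defect category ∈ {battery, mainboard, screen}: battery is in the set → true
  product age ≤ 49 months: 57 ≤ 49 is false
  physical drop damage: no → false
  NOT tamper seal broken: no → true
  product registered: yes → true
  extended warranty purchased: no → false
  original receipt provided: no → false
  estimated repair cost ≥ 1181 USD: 592 ≥ 1181 is false
  defect category = cosmetic: battery == cosmetic is false
Combine:
[1] true AND false = false
[2.1] NOT false = true
[2.2] NOT false = true
[2] true AND true AND true = true
[3.2] NOT false = true
[3] false AND true AND true = false
[4] true AND false AND false = false
[5.2] NOT true = false
[5] false AND false = false
[6.2] NOT true = false
[6] false AND false = false
[root] false OR true OR false OR false OR false OR false = true
Overall: true → honored

Honored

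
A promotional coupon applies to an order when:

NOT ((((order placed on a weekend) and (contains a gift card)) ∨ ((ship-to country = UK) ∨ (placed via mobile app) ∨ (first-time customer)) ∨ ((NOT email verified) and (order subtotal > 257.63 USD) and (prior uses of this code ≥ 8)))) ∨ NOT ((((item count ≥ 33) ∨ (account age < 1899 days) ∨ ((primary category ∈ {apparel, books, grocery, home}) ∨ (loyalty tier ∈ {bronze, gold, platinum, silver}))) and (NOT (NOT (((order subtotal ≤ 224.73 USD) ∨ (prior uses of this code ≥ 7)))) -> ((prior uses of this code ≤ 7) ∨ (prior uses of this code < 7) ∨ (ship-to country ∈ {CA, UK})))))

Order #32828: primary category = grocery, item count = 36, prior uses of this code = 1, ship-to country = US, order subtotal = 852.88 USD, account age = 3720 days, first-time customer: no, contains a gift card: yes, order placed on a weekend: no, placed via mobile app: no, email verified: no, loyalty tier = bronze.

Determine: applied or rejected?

Atomic conditions:
  order placed on a weekend: no → false
  contains a gift card: yes → true
  ship-to country = UK: US == UK is false
  placed via mobile app: no → false
  first-time customer: no → false
  NOT email verified: no → true
  order subtotal > 257.63 USD: 852.88 > 257.63 is true
  prior uses of this code ≥ 8: 1 ≥ 8 is false
  item count ≥ 33: 36 ≥ 33 is true
  account age < 1899 days: 3720 < 1899 is false
  primary category ∈ {apparel, books, grocery, home}: grocery is in the set → true
  loyalty tier ∈ {bronze, gold, platinum, silver}: bronze is in the set → true
  order subtotal ≤ 224.73 USD: 852.88 ≤ 224.73 is false
  prior uses of this code ≥ 7: 1 ≥ 7 is false
  prior uses of this code ≤ 7: 1 ≤ 7 is true
  prior uses of this code < 7: 1 < 7 is true
  ship-to country ∈ {CA, UK}: US is not in the set → false
Combine:
[1.1.1] false AND true = false
[1.1.2] false OR false OR false = false
[1.1.3] true AND true AND false = false
[1.1] false OR false OR false = false
[1] NOT false = true
[2.1.1.3] true OR true = true
[2.1.1] true OR false OR true = true
[2.1.2.1.1.1] false OR false = false
[2.1.2.1.1] NOT false = true
[2.1.2.1] NOT true = false
[2.1.2.2] true OR true OR false = true
[2.1.2] false → true (antecedent false ⇒ implication holds) = true
[2.1] true AND true = true
[2] NOT true = false
[root] true OR false = true
Overall: true → applied

Applied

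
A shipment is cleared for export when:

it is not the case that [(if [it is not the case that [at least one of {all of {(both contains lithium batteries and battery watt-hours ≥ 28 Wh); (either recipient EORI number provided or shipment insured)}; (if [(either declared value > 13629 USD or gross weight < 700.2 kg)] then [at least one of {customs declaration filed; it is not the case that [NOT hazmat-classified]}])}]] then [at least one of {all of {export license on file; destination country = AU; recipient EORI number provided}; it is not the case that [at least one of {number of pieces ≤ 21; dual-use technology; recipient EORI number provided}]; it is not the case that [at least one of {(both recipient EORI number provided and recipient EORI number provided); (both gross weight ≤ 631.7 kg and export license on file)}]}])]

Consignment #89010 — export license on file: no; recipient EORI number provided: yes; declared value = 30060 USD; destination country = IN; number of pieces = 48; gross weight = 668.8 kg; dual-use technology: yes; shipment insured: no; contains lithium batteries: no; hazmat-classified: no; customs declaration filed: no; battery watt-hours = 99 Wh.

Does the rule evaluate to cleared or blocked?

Cleared

Atomic conditions:
  contains lithium batteries: no → false
  battery watt-hours ≥ 28 Wh: 99 ≥ 28 is true
  recipient EORI number provided: yes → true
  shipment insured: no → false
  declared value > 13629 USD: 30060 > 13629 is true
  gross weight < 700.2 kg: 668.8 < 700.2 is true
  customs declaration filed: no → false
  NOT hazmat-classified: no → true
  export license on file: no → false
  destination country = AU: IN == AU is false
  number of pieces ≤ 21: 48 ≤ 21 is false
  dual-use technology: yes → true
  gross weight ≤ 631.7 kg: 668.8 ≤ 631.7 is false
Combine:
[1.1.1.1.1] false AND true = false
[1.1.1.1.2] true OR false = true
[1.1.1.1] false AND true = false
[1.1.1.2.1] true OR true = true
[1.1.1.2.2.2] NOT true = false
[1.1.1.2.2] false OR false = false
[1.1.1.2] true → false = false
[1.1.1] false OR false = false
[1.1] NOT false = true
[1.2.1] false AND false AND true = false
[1.2.2.1] false OR true OR true = true
[1.2.2] NOT true = false
[1.2.3.1.1] true AND true = true
[1.2.3.1.2] false AND false = false
[1.2.3.1] true OR false = true
[1.2.3] NOT true = false
[1.2] false OR false OR false = false
[1] true → false = false
[root] NOT false = true
Overall: true → cleared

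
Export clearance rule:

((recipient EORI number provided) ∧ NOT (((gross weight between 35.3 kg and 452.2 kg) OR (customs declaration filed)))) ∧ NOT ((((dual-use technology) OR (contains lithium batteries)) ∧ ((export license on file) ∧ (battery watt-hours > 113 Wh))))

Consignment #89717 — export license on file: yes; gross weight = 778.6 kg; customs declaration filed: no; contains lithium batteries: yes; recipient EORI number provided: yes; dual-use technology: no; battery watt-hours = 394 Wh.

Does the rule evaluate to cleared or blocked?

Blocked

Atomic conditions:
  recipient EORI number provided: yes → true
  gross weight between 35.3 kg and 452.2 kg: 778.6 in [35.3, 452.2] is false
  customs declaration filed: no → false
  dual-use technology: no → false
  contains lithium batteries: yes → true
  export license on file: yes → true
  battery watt-hours > 113 Wh: 394 > 113 is true
Combine:
[1.2.1] false OR false = false
[1.2] NOT false = true
[1] true AND true = true
[2.1.1] false OR true = true
[2.1.2] true AND true = true
[2.1] true AND true = true
[2] NOT true = false
[root] true AND false = false
Overall: false → blocked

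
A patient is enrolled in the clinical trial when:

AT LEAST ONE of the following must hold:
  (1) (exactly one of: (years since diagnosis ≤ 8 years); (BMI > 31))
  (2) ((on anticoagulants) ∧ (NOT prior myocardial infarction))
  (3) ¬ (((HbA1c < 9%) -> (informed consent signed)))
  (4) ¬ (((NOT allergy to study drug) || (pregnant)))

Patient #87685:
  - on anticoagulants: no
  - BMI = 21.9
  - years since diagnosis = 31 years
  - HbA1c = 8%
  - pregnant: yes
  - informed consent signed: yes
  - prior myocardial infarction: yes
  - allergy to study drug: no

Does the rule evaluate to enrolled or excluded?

Atomic conditions:
  years since diagnosis ≤ 8 years: 31 ≤ 8 is false
  BMI > 31: 21.9 > 31 is false
  on anticoagulants: no → false
  NOT prior myocardial infarction: yes → false
  HbA1c < 9%: 8 < 9 is true
  informed consent signed: yes → true
  NOT allergy to study drug: no → true
  pregnant: yes → true
Combine:
[1] exactly-one(false, false) = false
[2] false AND false = false
[3.1] true → true = true
[3] NOT true = false
[4.1] true OR true = true
[4] NOT true = false
[root] false OR false OR false OR false = false
Overall: false → excluded

Excluded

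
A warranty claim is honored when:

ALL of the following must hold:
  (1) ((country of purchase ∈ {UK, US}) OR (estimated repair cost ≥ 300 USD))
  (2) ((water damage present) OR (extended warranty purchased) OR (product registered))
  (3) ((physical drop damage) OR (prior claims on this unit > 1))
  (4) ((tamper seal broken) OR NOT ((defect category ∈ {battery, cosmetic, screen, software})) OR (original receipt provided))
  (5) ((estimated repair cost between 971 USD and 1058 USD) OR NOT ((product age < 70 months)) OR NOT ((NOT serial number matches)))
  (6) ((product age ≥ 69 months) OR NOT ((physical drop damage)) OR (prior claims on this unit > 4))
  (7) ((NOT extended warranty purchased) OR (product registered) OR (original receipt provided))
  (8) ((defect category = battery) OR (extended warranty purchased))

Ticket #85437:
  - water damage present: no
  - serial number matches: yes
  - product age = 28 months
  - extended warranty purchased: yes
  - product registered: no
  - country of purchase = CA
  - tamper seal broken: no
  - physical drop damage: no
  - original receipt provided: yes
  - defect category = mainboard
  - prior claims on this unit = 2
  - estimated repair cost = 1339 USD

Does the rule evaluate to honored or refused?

Honored

Atomic conditions:
  country of purchase ∈ {UK, US}: CA is not in the set → false
  estimated repair cost ≥ 300 USD: 1339 ≥ 300 is true
  water damage present: no → false
  extended warranty purchased: yes → true
  product registered: no → false
  physical drop damage: no → false
  prior claims on this unit > 1: 2 > 1 is true
  tamper seal broken: no → false
  defect category ∈ {battery, cosmetic, screen, software}: mainboard is not in the set → false
  original receipt provided: yes → true
  estimated repair cost between 971 USD and 1058 USD: 1339 in [971, 1058] is false
  product age < 70 months: 28 < 70 is true
  NOT serial number matches: yes → false
  product age ≥ 69 months: 28 ≥ 69 is false
  prior claims on this unit > 4: 2 > 4 is false
  NOT extended warranty purchased: yes → false
  defect category = battery: mainboard == battery is false
Combine:
[1] false OR true = true
[2] false OR true OR false = true
[3] false OR true = true
[4.2] NOT false = true
[4] false OR true OR true = true
[5.2] NOT true = false
[5.3] NOT false = true
[5] false OR false OR true = true
[6.2] NOT false = true
[6] false OR true OR false = true
[7] false OR false OR true = true
[8] false OR true = true
[root] true AND true AND true AND true AND true AND true AND true AND true = true
Overall: true → honored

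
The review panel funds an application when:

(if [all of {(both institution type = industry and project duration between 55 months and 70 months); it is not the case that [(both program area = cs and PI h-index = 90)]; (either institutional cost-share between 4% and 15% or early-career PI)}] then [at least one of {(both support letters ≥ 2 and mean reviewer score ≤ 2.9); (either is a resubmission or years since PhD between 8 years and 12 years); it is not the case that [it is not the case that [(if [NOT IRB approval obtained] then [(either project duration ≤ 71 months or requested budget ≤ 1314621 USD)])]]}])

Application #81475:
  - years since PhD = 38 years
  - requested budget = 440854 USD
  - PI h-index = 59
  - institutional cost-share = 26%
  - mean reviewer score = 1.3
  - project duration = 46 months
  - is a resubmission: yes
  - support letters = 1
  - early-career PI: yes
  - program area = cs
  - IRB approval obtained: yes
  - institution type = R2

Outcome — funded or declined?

Atomic conditions:
  institution type = industry: R2 == industry is false
  project duration between 55 months and 70 months: 46 in [55, 70] is false
  program area = cs: cs == cs is true
  PI h-index = 90: 59 == 90 is false
  institutional cost-share between 4% and 15%: 26 in [4, 15] is false
  early-career PI: yes → true
  support letters ≥ 2: 1 ≥ 2 is false
  mean reviewer score ≤ 2.9: 1.3 ≤ 2.9 is true
  is a resubmission: yes → true
  years since PhD between 8 years and 12 years: 38 in [8, 12] is false
  NOT IRB approval obtained: yes → false
  project duration ≤ 71 months: 46 ≤ 71 is true
  requested budget ≤ 1314621 USD: 440854 ≤ 1314621 is true
Combine:
[1.1] false AND false = false
[1.2.1] true AND false = false
[1.2] NOT false = true
[1.3] false OR true = true
[1] false AND true AND true = false
[2.1] false AND true = false
[2.2] true OR false = true
[2.3.1.1.2] true OR true = true
[2.3.1.1] false → true (antecedent false ⇒ implication holds) = true
[2.3.1] NOT true = false
[2.3] NOT false = true
[2] false OR true OR true = true
[root] false → true (antecedent false ⇒ implication holds) = true
Overall: true → funded

Funded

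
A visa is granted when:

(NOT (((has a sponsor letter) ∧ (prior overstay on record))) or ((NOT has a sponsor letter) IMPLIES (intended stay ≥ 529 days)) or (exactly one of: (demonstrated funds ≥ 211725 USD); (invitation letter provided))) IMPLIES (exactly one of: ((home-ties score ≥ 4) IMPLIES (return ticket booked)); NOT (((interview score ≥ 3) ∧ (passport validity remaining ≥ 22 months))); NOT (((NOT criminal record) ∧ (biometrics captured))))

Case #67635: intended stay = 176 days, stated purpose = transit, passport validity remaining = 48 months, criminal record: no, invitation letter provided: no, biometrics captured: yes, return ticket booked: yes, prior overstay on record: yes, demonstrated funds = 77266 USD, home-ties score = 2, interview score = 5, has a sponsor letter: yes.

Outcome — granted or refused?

Granted

Atomic conditions:
  has a sponsor letter: yes → true
  prior overstay on record: yes → true
  NOT has a sponsor letter: yes → false
  intended stay ≥ 529 days: 176 ≥ 529 is false
  demonstrated funds ≥ 211725 USD: 77266 ≥ 211725 is false
  invitation letter provided: no → false
  home-ties score ≥ 4: 2 ≥ 4 is false
  return ticket booked: yes → true
  interview score ≥ 3: 5 ≥ 3 is true
  passport validity remaining ≥ 22 months: 48 ≥ 22 is true
  NOT criminal record: no → true
  biometrics captured: yes → true
Combine:
[1.1.1] true AND true = true
[1.1] NOT true = false
[1.2] false → false (antecedent false ⇒ implication holds) = true
[1.3] exactly-one(false, false) = false
[1] false OR true OR false = true
[2.1] false → true (antecedent false ⇒ implication holds) = true
[2.2.1] true AND true = true
[2.2] NOT true = false
[2.3.1] true AND true = true
[2.3] NOT true = false
[2] exactly-one(true, false, false) = true
[root] true → true = true
Overall: true → granted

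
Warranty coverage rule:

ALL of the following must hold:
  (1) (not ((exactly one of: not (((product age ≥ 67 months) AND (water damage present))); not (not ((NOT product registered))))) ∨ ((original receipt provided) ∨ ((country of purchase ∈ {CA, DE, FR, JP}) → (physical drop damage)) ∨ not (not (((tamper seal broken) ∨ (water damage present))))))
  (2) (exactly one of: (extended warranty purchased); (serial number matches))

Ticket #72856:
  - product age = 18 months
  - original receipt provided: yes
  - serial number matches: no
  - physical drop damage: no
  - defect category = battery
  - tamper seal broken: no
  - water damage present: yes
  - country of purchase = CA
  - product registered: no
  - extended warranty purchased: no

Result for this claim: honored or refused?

Atomic conditions:
  product age ≥ 67 months: 18 ≥ 67 is false
  water damage present: yes → true
  NOT product registered: no → true
  original receipt provided: yes → true
  country of purchase ∈ {CA, DE, FR, JP}: CA is in the set → true
  physical drop damage: no → false
  tamper seal broken: no → false
  extended warranty purchased: no → false
  serial number matches: no → false
Combine:
[1.1.1.1.1] false AND true = false
[1.1.1.1] NOT false = true
[1.1.1.2.1] NOT true = false
[1.1.1.2] NOT false = true
[1.1.1] exactly-one(true, true) = false
[1.1] NOT false = true
[1.2.2] true → false = false
[1.2.3.1.1] false OR true = true
[1.2.3.1] NOT true = false
[1.2.3] NOT false = true
[1.2] true OR false OR true = true
[1] true OR true = true
[2] exactly-one(false, false) = false
[root] true AND false = false
Overall: false → refused

Refused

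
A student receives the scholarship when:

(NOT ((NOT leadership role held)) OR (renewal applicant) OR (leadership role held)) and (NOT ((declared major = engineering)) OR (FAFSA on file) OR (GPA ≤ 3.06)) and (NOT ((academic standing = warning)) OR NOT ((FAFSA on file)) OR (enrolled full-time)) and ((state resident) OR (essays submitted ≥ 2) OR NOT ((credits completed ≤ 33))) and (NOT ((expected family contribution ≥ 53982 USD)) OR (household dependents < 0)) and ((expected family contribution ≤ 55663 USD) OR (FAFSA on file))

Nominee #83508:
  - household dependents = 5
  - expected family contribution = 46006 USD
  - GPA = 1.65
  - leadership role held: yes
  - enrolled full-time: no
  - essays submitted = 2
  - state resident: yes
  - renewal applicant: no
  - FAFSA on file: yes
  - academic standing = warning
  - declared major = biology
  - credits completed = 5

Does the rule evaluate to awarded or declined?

Declined

Atomic conditions:
  NOT leadership role held: yes → false
  renewal applicant: no → false
  leadership role held: yes → true
  declared major = engineering: biology == engineering is false
  FAFSA on file: yes → true
  GPA ≤ 3.06: 1.65 ≤ 3.06 is true
  academic standing = warning: warning == warning is true
  enrolled full-time: no → false
  state resident: yes → true
  essays submitted ≥ 2: 2 ≥ 2 is true
  credits completed ≤ 33: 5 ≤ 33 is true
  expected family contribution ≥ 53982 USD: 46006 ≥ 53982 is false
  household dependents < 0: 5 < 0 is false
  expected family contribution ≤ 55663 USD: 46006 ≤ 55663 is true
Combine:
[1.1] NOT false = true
[1] true OR false OR true = true
[2.1] NOT false = true
[2] true OR true OR true = true
[3.1] NOT true = false
[3.2] NOT true = false
[3] false OR false OR false = false
[4.3] NOT true = false
[4] true OR true OR false = true
[5.1] NOT false = true
[5] true OR false = true
[6] true OR true = true
[root] true AND true AND false AND true AND true AND true = false
Overall: false → declined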